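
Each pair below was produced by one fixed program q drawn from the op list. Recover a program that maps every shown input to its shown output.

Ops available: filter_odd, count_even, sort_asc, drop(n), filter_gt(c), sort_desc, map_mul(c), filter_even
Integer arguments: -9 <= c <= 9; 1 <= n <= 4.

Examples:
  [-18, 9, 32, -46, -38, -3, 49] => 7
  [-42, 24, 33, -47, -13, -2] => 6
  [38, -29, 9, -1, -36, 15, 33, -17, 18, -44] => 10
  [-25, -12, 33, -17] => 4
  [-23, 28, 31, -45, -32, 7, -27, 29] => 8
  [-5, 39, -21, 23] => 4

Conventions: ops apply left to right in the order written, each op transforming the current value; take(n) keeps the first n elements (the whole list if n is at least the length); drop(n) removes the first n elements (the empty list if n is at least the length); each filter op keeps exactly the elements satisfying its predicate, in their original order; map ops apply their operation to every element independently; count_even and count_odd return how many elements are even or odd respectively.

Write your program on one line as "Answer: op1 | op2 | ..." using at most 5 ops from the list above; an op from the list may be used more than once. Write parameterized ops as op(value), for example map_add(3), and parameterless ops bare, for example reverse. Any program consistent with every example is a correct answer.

map_mul(-7) | sort_desc | map_mul(2) | count_even

Check, running the answer program on each example:
  [-18, 9, 32, -46, -38, -3, 49] -> [126, -63, -224, 322, 266, 21, -343] -> [322, 266, 126, 21, -63, -224, -343] -> [644, 532, 252, 42, -126, -448, -686] -> 7
  [-42, 24, 33, -47, -13, -2] -> [294, -168, -231, 329, 91, 14] -> [329, 294, 91, 14, -168, -231] -> [658, 588, 182, 28, -336, -462] -> 6
  [38, -29, 9, -1, -36, 15, 33, -17, 18, -44] -> [-266, 203, -63, 7, 252, -105, -231, 119, -126, 308] -> [308, 252, 203, 119, 7, -63, -105, -126, -231, -266] -> [616, 504, 406, 238, 14, -126, -210, -252, -462, -532] -> 10
  [-25, -12, 33, -17] -> [175, 84, -231, 119] -> [175, 119, 84, -231] -> [350, 238, 168, -462] -> 4
  [-23, 28, 31, -45, -32, 7, -27, 29] -> [161, -196, -217, 315, 224, -49, 189, -203] -> [315, 224, 189, 161, -49, -196, -203, -217] -> [630, 448, 378, 322, -98, -392, -406, -434] -> 8
  [-5, 39, -21, 23] -> [35, -273, 147, -161] -> [147, 35, -161, -273] -> [294, 70, -322, -546] -> 4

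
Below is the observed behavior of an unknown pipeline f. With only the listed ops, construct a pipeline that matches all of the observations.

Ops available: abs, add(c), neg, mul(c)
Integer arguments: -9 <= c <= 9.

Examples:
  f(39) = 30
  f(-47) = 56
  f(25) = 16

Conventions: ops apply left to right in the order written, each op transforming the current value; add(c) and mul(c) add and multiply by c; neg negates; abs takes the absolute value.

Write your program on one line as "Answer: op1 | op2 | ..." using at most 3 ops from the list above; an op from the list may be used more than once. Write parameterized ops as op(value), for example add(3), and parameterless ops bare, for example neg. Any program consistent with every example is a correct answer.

add(-9) | abs

Check, running the answer program on each example:
  39 -> 30 -> 30
  -47 -> -56 -> 56
  25 -> 16 -> 16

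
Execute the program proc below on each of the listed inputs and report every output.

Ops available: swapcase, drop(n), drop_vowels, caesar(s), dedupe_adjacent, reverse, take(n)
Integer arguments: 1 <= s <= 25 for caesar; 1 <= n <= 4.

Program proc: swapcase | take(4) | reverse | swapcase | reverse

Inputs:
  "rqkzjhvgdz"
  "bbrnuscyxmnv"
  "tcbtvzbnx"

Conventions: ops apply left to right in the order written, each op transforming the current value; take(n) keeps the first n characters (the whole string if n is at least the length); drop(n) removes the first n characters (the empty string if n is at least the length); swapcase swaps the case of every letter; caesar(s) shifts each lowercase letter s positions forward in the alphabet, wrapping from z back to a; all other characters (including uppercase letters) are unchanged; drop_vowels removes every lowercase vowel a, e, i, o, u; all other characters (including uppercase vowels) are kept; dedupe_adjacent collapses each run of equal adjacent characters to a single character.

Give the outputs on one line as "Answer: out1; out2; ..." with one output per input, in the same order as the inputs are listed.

"rqkz"; "bbrn"; "tcbt"

Execution, op by op:
  "rqkzjhvgdz" -> "RQKZJHVGDZ" -> "RQKZ" -> "ZKQR" -> "zkqr" -> "rqkz"
  "bbrnuscyxmnv" -> "BBRNUSCYXMNV" -> "BBRN" -> "NRBB" -> "nrbb" -> "bbrn"
  "tcbtvzbnx" -> "TCBTVZBNX" -> "TCBT" -> "TBCT" -> "tbct" -> "tcbt"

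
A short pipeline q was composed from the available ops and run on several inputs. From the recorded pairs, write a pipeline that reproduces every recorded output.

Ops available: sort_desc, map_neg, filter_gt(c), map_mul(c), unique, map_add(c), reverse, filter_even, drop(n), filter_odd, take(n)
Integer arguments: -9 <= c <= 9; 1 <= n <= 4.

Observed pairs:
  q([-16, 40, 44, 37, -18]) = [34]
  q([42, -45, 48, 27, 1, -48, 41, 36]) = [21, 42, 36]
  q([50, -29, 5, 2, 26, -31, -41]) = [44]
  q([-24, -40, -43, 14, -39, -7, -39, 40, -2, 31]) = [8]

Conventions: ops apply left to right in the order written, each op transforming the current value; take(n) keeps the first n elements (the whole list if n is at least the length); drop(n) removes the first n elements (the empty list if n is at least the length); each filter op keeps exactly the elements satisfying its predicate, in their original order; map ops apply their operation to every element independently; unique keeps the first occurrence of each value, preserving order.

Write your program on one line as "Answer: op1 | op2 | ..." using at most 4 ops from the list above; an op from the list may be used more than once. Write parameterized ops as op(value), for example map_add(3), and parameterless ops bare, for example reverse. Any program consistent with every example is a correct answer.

map_add(-6) | reverse | drop(3) | filter_gt(5)

Check, running the answer program on each example:
  [-16, 40, 44, 37, -18] -> [-22, 34, 38, 31, -24] -> [-24, 31, 38, 34, -22] -> [34, -22] -> [34]
  [42, -45, 48, 27, 1, -48, 41, 36] -> [36, -51, 42, 21, -5, -54, 35, 30] -> [30, 35, -54, -5, 21, 42, -51, 36] -> [-5, 21, 42, -51, 36] -> [21, 42, 36]
  [50, -29, 5, 2, 26, -31, -41] -> [44, -35, -1, -4, 20, -37, -47] -> [-47, -37, 20, -4, -1, -35, 44] -> [-4, -1, -35, 44] -> [44]
  [-24, -40, -43, 14, -39, -7, -39, 40, -2, 31] -> [-30, -46, -49, 8, -45, -13, -45, 34, -8, 25] -> [25, -8, 34, -45, -13, -45, 8, -49, -46, -30] -> [-45, -13, -45, 8, -49, -46, -30] -> [8]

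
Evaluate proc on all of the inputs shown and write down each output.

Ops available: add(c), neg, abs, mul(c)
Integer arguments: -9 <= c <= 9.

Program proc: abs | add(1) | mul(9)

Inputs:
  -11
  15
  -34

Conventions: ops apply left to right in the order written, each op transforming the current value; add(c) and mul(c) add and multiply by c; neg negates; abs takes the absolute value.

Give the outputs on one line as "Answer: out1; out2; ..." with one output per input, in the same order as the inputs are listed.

Execution, op by op:
  -11 -> 11 -> 12 -> 108
  15 -> 15 -> 16 -> 144
  -34 -> 34 -> 35 -> 315

108; 144; 315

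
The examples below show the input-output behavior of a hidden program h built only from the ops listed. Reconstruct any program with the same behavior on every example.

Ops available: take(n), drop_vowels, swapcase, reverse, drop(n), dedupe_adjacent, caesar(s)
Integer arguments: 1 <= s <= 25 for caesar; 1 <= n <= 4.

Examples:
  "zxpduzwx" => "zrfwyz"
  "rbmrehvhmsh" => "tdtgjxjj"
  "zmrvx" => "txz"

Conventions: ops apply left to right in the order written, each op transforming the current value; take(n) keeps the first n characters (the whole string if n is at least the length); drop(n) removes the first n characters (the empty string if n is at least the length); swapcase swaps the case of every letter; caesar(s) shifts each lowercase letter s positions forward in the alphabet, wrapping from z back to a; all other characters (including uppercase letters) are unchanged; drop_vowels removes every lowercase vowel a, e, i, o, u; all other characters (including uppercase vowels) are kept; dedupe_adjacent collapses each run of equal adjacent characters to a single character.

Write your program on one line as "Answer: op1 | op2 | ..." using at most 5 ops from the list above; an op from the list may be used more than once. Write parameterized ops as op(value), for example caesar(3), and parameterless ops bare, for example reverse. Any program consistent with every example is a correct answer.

caesar(21) | drop_vowels | caesar(7) | drop_vowels

Check, running the answer program on each example:
  "zxpduzwx" -> "uskypurs" -> "skyprs" -> "zrfwyz" -> "zrfwyz"
  "rbmrehvhmsh" -> "mwhmzcqchnc" -> "mwhmzcqchnc" -> "tdotgjxjouj" -> "tdtgjxjj"
  "zmrvx" -> "uhmqs" -> "hmqs" -> "otxz" -> "txz"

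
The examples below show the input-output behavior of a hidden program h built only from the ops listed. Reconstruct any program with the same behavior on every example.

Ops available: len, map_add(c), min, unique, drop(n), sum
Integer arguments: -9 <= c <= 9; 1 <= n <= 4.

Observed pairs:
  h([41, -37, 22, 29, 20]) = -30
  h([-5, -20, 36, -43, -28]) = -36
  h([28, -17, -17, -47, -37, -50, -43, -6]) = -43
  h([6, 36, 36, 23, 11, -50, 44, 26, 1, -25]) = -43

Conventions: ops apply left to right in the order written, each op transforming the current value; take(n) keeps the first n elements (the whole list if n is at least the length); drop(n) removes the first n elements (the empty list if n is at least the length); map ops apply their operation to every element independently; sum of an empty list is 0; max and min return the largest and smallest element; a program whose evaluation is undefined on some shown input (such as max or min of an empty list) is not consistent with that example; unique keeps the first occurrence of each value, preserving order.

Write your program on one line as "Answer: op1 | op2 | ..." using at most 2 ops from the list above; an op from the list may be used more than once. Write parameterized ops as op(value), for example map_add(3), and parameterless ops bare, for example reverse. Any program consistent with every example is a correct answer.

map_add(7) | min

Check, running the answer program on each example:
  [41, -37, 22, 29, 20] -> [48, -30, 29, 36, 27] -> -30
  [-5, -20, 36, -43, -28] -> [2, -13, 43, -36, -21] -> -36
  [28, -17, -17, -47, -37, -50, -43, -6] -> [35, -10, -10, -40, -30, -43, -36, 1] -> -43
  [6, 36, 36, 23, 11, -50, 44, 26, 1, -25] -> [13, 43, 43, 30, 18, -43, 51, 33, 8, -18] -> -43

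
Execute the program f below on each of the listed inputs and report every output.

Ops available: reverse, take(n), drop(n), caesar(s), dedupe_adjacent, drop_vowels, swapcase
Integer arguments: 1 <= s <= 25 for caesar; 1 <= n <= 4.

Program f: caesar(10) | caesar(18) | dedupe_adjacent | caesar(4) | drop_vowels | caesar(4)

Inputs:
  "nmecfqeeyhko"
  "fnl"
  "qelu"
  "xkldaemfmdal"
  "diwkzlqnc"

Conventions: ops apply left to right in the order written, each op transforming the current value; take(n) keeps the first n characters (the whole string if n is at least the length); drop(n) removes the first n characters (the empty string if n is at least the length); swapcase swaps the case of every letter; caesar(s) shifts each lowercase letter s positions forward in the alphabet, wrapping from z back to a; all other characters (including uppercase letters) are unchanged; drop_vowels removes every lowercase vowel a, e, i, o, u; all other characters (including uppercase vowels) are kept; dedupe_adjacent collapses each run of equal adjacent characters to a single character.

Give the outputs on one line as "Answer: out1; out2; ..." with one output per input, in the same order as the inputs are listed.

Execution, op by op:
  "nmecfqeeyhko" -> "xwompaooiruy" -> "pogehsggajmq" -> "pogehsgajmq" -> "tskilwkenqu" -> "tsklwknq" -> "xwopaoru"
  "fnl" -> "pxv" -> "hpn" -> "hpn" -> "ltr" -> "ltr" -> "pxv"
  "qelu" -> "aove" -> "sgnw" -> "sgnw" -> "wkra" -> "wkr" -> "aov"
  "xkldaemfmdal" -> "huvnkowpwnkv" -> "zmnfcgohofcn" -> "zmnfcgohofcn" -> "dqrjgkslsjgr" -> "dqrjgkslsjgr" -> "huvnkowpwnkv"
  "diwkzlqnc" -> "nsgujvaxm" -> "fkymbnspe" -> "fkymbnspe" -> "jocqfrwti" -> "jcqfrwt" -> "ngujvax"

"xwopaoru"; "pxv"; "aov"; "huvnkowpwnkv"; "ngujvax"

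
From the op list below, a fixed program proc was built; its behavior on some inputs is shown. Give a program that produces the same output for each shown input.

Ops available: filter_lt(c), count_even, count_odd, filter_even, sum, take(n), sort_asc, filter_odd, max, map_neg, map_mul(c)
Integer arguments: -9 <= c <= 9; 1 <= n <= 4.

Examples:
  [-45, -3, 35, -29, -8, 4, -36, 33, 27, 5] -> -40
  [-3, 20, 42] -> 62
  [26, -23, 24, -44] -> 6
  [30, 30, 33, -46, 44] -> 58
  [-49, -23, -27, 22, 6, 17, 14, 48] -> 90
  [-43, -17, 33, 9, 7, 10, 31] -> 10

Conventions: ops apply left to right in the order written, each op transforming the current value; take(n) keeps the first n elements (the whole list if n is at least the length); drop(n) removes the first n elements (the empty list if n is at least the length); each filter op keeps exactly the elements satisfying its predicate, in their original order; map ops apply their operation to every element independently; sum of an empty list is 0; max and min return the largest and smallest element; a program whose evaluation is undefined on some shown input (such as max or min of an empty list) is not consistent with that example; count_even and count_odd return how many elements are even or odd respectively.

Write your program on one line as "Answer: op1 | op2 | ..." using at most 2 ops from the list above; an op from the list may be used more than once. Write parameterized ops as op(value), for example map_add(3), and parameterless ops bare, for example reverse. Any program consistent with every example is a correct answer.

filter_even | sum

Check, running the answer program on each example:
  [-45, -3, 35, -29, -8, 4, -36, 33, 27, 5] -> [-8, 4, -36] -> -40
  [-3, 20, 42] -> [20, 42] -> 62
  [26, -23, 24, -44] -> [26, 24, -44] -> 6
  [30, 30, 33, -46, 44] -> [30, 30, -46, 44] -> 58
  [-49, -23, -27, 22, 6, 17, 14, 48] -> [22, 6, 14, 48] -> 90
  [-43, -17, 33, 9, 7, 10, 31] -> [10] -> 10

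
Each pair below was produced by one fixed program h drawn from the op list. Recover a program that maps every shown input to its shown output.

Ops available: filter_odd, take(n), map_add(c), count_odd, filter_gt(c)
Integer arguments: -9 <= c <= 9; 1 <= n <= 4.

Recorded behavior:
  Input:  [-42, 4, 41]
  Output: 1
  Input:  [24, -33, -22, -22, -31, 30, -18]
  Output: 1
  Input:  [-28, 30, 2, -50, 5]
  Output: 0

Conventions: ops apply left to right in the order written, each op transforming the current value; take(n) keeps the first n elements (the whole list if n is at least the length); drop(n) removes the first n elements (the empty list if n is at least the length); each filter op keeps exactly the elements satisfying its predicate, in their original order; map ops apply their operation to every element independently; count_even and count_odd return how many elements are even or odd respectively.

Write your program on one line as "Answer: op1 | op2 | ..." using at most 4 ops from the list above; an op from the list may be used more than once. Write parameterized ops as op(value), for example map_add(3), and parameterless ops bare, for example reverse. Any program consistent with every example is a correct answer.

take(3) | map_add(1) | map_add(-3) | count_odd

Check, running the answer program on each example:
  [-42, 4, 41] -> [-42, 4, 41] -> [-41, 5, 42] -> [-44, 2, 39] -> 1
  [24, -33, -22, -22, -31, 30, -18] -> [24, -33, -22] -> [25, -32, -21] -> [22, -35, -24] -> 1
  [-28, 30, 2, -50, 5] -> [-28, 30, 2] -> [-27, 31, 3] -> [-30, 28, 0] -> 0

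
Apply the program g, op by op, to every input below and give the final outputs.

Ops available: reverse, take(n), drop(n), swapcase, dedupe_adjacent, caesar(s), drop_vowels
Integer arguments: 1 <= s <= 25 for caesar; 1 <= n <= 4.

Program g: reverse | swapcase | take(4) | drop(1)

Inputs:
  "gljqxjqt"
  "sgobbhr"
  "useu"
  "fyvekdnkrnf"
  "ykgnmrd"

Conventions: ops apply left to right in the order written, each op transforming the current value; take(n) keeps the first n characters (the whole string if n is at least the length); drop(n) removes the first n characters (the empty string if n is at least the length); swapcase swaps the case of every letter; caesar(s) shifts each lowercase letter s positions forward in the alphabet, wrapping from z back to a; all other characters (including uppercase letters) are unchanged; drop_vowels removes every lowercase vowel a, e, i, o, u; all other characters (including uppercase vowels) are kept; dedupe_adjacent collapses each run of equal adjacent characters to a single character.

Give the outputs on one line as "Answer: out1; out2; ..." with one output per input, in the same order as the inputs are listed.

Execution, op by op:
  "gljqxjqt" -> "tqjxqjlg" -> "TQJXQJLG" -> "TQJX" -> "QJX"
  "sgobbhr" -> "rhbbogs" -> "RHBBOGS" -> "RHBB" -> "HBB"
  "useu" -> "uesu" -> "UESU" -> "UESU" -> "ESU"
  "fyvekdnkrnf" -> "fnrkndkevyf" -> "FNRKNDKEVYF" -> "FNRK" -> "NRK"
  "ykgnmrd" -> "drmngky" -> "DRMNGKY" -> "DRMN" -> "RMN"

"QJX"; "HBB"; "ESU"; "NRK"; "RMN"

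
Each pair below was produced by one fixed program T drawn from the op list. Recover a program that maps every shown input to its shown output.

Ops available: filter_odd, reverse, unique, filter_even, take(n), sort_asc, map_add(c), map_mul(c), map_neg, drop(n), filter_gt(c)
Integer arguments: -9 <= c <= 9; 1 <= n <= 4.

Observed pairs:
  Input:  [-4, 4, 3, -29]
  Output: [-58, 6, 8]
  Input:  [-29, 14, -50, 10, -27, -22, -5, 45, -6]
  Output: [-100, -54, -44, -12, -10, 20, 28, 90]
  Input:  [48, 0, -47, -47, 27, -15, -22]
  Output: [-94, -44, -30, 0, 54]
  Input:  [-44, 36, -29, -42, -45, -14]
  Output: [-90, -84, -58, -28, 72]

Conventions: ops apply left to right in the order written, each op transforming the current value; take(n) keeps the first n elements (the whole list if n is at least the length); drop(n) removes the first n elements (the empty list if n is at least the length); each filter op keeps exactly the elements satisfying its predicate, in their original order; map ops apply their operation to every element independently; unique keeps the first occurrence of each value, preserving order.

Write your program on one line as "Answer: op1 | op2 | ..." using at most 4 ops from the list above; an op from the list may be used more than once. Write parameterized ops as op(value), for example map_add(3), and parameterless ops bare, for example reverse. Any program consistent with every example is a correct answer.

drop(1) | unique | sort_asc | map_mul(2)

Check, running the answer program on each example:
  [-4, 4, 3, -29] -> [4, 3, -29] -> [4, 3, -29] -> [-29, 3, 4] -> [-58, 6, 8]
  [-29, 14, -50, 10, -27, -22, -5, 45, -6] -> [14, -50, 10, -27, -22, -5, 45, -6] -> [14, -50, 10, -27, -22, -5, 45, -6] -> [-50, -27, -22, -6, -5, 10, 14, 45] -> [-100, -54, -44, -12, -10, 20, 28, 90]
  [48, 0, -47, -47, 27, -15, -22] -> [0, -47, -47, 27, -15, -22] -> [0, -47, 27, -15, -22] -> [-47, -22, -15, 0, 27] -> [-94, -44, -30, 0, 54]
  [-44, 36, -29, -42, -45, -14] -> [36, -29, -42, -45, -14] -> [36, -29, -42, -45, -14] -> [-45, -42, -29, -14, 36] -> [-90, -84, -58, -28, 72]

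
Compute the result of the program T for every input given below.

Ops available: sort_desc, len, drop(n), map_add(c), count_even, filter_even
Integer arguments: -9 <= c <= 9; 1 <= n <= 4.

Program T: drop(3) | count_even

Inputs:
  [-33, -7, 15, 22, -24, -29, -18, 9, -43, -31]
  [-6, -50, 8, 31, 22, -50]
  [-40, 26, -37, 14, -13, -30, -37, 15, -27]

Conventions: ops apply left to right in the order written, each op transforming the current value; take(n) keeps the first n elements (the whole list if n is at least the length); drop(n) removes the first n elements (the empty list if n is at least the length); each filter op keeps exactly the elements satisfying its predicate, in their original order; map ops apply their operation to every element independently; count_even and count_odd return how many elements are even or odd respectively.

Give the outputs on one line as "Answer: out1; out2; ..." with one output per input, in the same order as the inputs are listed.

3; 2; 2

Execution, op by op:
  [-33, -7, 15, 22, -24, -29, -18, 9, -43, -31] -> [22, -24, -29, -18, 9, -43, -31] -> 3
  [-6, -50, 8, 31, 22, -50] -> [31, 22, -50] -> 2
  [-40, 26, -37, 14, -13, -30, -37, 15, -27] -> [14, -13, -30, -37, 15, -27] -> 2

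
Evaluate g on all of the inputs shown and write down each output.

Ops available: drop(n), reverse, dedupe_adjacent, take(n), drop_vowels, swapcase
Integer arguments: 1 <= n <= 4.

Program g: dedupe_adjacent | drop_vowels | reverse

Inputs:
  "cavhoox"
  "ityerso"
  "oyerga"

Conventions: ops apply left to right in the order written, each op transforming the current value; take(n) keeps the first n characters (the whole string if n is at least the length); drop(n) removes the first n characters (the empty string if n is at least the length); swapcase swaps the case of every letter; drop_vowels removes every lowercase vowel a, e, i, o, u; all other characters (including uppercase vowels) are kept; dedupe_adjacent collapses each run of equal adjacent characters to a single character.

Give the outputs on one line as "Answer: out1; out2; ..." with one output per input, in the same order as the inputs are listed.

Execution, op by op:
  "cavhoox" -> "cavhox" -> "cvhx" -> "xhvc"
  "ityerso" -> "ityerso" -> "tyrs" -> "sryt"
  "oyerga" -> "oyerga" -> "yrg" -> "gry"

"xhvc"; "sryt"; "gry"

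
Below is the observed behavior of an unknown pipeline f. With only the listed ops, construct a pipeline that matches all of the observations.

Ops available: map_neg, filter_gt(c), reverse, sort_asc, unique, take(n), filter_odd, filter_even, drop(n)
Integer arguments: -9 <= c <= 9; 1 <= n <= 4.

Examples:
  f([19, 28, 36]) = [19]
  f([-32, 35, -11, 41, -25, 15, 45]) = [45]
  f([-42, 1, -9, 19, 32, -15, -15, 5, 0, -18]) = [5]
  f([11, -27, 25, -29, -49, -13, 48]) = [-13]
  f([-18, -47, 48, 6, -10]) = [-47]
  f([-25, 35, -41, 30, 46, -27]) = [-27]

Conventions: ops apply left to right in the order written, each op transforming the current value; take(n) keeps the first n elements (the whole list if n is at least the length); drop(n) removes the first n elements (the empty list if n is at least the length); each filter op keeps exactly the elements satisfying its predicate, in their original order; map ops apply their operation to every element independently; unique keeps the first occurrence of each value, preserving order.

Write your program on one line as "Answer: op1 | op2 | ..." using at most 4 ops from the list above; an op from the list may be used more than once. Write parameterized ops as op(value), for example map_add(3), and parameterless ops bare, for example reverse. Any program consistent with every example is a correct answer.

filter_odd | reverse | take(1)

Check, running the answer program on each example:
  [19, 28, 36] -> [19] -> [19] -> [19]
  [-32, 35, -11, 41, -25, 15, 45] -> [35, -11, 41, -25, 15, 45] -> [45, 15, -25, 41, -11, 35] -> [45]
  [-42, 1, -9, 19, 32, -15, -15, 5, 0, -18] -> [1, -9, 19, -15, -15, 5] -> [5, -15, -15, 19, -9, 1] -> [5]
  [11, -27, 25, -29, -49, -13, 48] -> [11, -27, 25, -29, -49, -13] -> [-13, -49, -29, 25, -27, 11] -> [-13]
  [-18, -47, 48, 6, -10] -> [-47] -> [-47] -> [-47]
  [-25, 35, -41, 30, 46, -27] -> [-25, 35, -41, -27] -> [-27, -41, 35, -25] -> [-27]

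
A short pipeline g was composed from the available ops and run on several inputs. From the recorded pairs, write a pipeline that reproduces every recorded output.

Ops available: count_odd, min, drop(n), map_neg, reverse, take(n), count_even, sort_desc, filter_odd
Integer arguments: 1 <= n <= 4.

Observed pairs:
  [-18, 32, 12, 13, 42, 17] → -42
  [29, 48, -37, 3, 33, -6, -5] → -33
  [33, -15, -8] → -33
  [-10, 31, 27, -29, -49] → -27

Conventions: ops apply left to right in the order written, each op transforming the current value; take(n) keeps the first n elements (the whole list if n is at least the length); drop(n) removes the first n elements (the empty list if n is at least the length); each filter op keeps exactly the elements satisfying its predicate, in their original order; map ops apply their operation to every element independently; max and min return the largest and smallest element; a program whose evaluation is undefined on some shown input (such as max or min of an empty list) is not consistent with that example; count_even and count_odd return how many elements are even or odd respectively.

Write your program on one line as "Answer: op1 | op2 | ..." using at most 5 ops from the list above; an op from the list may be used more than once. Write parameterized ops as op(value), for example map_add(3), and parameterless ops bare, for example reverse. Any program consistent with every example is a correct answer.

map_neg | reverse | take(3) | min

Check, running the answer program on each example:
  [-18, 32, 12, 13, 42, 17] -> [18, -32, -12, -13, -42, -17] -> [-17, -42, -13, -12, -32, 18] -> [-17, -42, -13] -> -42
  [29, 48, -37, 3, 33, -6, -5] -> [-29, -48, 37, -3, -33, 6, 5] -> [5, 6, -33, -3, 37, -48, -29] -> [5, 6, -33] -> -33
  [33, -15, -8] -> [-33, 15, 8] -> [8, 15, -33] -> [8, 15, -33] -> -33
  [-10, 31, 27, -29, -49] -> [10, -31, -27, 29, 49] -> [49, 29, -27, -31, 10] -> [49, 29, -27] -> -27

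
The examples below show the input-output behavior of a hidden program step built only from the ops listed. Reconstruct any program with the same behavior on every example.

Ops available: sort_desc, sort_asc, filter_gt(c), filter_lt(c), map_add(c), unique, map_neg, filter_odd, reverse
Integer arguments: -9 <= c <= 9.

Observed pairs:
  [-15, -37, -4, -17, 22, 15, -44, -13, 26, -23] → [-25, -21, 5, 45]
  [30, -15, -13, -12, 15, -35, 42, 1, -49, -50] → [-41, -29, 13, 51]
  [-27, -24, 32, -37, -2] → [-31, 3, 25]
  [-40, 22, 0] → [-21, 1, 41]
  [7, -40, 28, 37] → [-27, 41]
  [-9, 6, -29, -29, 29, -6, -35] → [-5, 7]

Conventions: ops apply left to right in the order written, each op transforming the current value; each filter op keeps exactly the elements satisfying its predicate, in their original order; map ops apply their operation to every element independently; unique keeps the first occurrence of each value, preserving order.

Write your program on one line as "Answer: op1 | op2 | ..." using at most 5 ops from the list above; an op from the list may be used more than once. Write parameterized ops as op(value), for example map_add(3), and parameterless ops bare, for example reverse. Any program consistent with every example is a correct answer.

reverse | map_add(-1) | map_neg | sort_asc | filter_odd

Check, running the answer program on each example:
  [-15, -37, -4, -17, 22, 15, -44, -13, 26, -23] -> [-23, 26, -13, -44, 15, 22, -17, -4, -37, -15] -> [-24, 25, -14, -45, 14, 21, -18, -5, -38, -16] -> [24, -25, 14, 45, -14, -21, 18, 5, 38, 16] -> [-25, -21, -14, 5, 14, 16, 18, 24, 38, 45] -> [-25, -21, 5, 45]
  [30, -15, -13, -12, 15, -35, 42, 1, -49, -50] -> [-50, -49, 1, 42, -35, 15, -12, -13, -15, 30] -> [-51, -50, 0, 41, -36, 14, -13, -14, -16, 29] -> [51, 50, 0, -41, 36, -14, 13, 14, 16, -29] -> [-41, -29, -14, 0, 13, 14, 16, 36, 50, 51] -> [-41, -29, 13, 51]
  [-27, -24, 32, -37, -2] -> [-2, -37, 32, -24, -27] -> [-3, -38, 31, -25, -28] -> [3, 38, -31, 25, 28] -> [-31, 3, 25, 28, 38] -> [-31, 3, 25]
  [-40, 22, 0] -> [0, 22, -40] -> [-1, 21, -41] -> [1, -21, 41] -> [-21, 1, 41] -> [-21, 1, 41]
  [7, -40, 28, 37] -> [37, 28, -40, 7] -> [36, 27, -41, 6] -> [-36, -27, 41, -6] -> [-36, -27, -6, 41] -> [-27, 41]
  [-9, 6, -29, -29, 29, -6, -35] -> [-35, -6, 29, -29, -29, 6, -9] -> [-36, -7, 28, -30, -30, 5, -10] -> [36, 7, -28, 30, 30, -5, 10] -> [-28, -5, 7, 10, 30, 30, 36] -> [-5, 7]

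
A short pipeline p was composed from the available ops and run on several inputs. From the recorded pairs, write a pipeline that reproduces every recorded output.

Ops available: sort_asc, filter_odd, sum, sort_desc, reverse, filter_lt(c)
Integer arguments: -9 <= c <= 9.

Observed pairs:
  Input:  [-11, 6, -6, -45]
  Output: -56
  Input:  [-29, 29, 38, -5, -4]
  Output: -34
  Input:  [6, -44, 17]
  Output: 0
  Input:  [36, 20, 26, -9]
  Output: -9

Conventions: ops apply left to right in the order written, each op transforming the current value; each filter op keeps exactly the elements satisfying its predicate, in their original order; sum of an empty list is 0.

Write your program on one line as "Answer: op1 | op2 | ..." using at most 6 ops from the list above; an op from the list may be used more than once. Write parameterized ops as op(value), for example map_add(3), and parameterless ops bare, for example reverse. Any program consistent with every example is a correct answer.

filter_lt(3) | reverse | filter_odd | reverse | sum

Check, running the answer program on each example:
  [-11, 6, -6, -45] -> [-11, -6, -45] -> [-45, -6, -11] -> [-45, -11] -> [-11, -45] -> -56
  [-29, 29, 38, -5, -4] -> [-29, -5, -4] -> [-4, -5, -29] -> [-5, -29] -> [-29, -5] -> -34
  [6, -44, 17] -> [-44] -> [-44] -> [] -> [] -> 0
  [36, 20, 26, -9] -> [-9] -> [-9] -> [-9] -> [-9] -> -9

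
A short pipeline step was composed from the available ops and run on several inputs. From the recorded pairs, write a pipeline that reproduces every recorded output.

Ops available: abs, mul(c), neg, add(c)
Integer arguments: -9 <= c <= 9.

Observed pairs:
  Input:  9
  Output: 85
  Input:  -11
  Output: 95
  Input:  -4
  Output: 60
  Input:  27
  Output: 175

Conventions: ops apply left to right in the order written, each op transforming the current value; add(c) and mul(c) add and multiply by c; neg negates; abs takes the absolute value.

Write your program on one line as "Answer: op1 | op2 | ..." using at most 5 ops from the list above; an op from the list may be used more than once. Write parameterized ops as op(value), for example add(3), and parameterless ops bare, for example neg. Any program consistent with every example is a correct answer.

abs | add(8) | neg | mul(-5)

Check, running the answer program on each example:
  9 -> 9 -> 17 -> -17 -> 85
  -11 -> 11 -> 19 -> -19 -> 95
  -4 -> 4 -> 12 -> -12 -> 60
  27 -> 27 -> 35 -> -35 -> 175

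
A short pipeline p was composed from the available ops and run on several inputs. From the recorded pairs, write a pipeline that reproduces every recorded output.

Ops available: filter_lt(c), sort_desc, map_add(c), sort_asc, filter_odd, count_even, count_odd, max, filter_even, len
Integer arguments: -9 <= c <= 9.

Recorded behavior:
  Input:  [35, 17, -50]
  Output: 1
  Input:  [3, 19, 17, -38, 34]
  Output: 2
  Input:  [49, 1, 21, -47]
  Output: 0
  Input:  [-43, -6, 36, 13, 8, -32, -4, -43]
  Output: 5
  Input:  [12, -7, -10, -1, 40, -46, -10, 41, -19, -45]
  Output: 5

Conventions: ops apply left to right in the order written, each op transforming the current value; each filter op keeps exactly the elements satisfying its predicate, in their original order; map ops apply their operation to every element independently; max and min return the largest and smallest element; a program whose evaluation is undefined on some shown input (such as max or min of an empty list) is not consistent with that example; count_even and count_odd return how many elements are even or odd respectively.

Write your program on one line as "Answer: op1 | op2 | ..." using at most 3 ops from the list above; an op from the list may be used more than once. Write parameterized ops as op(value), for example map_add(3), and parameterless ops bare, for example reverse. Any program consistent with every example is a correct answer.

map_add(-1) | count_odd

Check, running the answer program on each example:
  [35, 17, -50] -> [34, 16, -51] -> 1
  [3, 19, 17, -38, 34] -> [2, 18, 16, -39, 33] -> 2
  [49, 1, 21, -47] -> [48, 0, 20, -48] -> 0
  [-43, -6, 36, 13, 8, -32, -4, -43] -> [-44, -7, 35, 12, 7, -33, -5, -44] -> 5
  [12, -7, -10, -1, 40, -46, -10, 41, -19, -45] -> [11, -8, -11, -2, 39, -47, -11, 40, -20, -46] -> 5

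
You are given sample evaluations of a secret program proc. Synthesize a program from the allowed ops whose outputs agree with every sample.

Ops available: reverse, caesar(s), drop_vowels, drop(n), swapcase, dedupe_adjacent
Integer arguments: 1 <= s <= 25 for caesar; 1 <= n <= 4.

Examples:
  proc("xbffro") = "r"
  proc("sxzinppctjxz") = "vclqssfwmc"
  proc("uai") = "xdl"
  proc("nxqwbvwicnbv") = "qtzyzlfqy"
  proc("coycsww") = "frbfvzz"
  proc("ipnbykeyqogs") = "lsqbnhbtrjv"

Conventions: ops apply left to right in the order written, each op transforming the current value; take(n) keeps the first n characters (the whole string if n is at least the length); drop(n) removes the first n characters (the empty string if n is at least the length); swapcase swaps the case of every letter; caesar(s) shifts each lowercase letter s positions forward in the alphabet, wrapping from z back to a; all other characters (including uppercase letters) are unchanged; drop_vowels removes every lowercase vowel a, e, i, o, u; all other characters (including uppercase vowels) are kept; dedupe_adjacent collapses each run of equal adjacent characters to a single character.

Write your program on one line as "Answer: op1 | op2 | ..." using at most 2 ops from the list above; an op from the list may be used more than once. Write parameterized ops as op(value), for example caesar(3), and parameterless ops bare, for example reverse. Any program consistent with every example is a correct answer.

caesar(3) | drop_vowels

Check, running the answer program on each example:
  "xbffro" -> "aeiiur" -> "r"
  "sxzinppctjxz" -> "vaclqssfwmac" -> "vclqssfwmc"
  "uai" -> "xdl" -> "xdl"
  "nxqwbvwicnbv" -> "qatzeyzlfqey" -> "qtzyzlfqy"
  "coycsww" -> "frbfvzz" -> "frbfvzz"
  "ipnbykeyqogs" -> "lsqebnhbtrjv" -> "lsqbnhbtrjv"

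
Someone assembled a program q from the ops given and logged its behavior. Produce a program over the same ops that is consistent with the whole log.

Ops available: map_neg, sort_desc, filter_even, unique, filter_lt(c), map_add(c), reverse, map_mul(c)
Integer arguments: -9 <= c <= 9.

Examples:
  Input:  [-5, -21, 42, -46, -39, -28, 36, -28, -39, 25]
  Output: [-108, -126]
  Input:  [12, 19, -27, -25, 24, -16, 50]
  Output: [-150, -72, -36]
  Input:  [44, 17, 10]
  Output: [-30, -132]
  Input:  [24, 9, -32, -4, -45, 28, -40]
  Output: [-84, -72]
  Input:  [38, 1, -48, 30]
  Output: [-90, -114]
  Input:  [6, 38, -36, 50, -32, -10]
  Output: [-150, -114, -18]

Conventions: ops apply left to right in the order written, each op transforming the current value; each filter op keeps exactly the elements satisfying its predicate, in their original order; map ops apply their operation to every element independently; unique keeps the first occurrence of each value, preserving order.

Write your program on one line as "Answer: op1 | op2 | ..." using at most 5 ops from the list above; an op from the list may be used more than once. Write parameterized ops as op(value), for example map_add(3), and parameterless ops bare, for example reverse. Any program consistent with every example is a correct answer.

map_mul(3) | map_neg | filter_lt(-6) | reverse | filter_even

Check, running the answer program on each example:
  [-5, -21, 42, -46, -39, -28, 36, -28, -39, 25] -> [-15, -63, 126, -138, -117, -84, 108, -84, -117, 75] -> [15, 63, -126, 138, 117, 84, -108, 84, 117, -75] -> [-126, -108, -75] -> [-75, -108, -126] -> [-108, -126]
  [12, 19, -27, -25, 24, -16, 50] -> [36, 57, -81, -75, 72, -48, 150] -> [-36, -57, 81, 75, -72, 48, -150] -> [-36, -57, -72, -150] -> [-150, -72, -57, -36] -> [-150, -72, -36]
  [44, 17, 10] -> [132, 51, 30] -> [-132, -51, -30] -> [-132, -51, -30] -> [-30, -51, -132] -> [-30, -132]
  [24, 9, -32, -4, -45, 28, -40] -> [72, 27, -96, -12, -135, 84, -120] -> [-72, -27, 96, 12, 135, -84, 120] -> [-72, -27, -84] -> [-84, -27, -72] -> [-84, -72]
  [38, 1, -48, 30] -> [114, 3, -144, 90] -> [-114, -3, 144, -90] -> [-114, -90] -> [-90, -114] -> [-90, -114]
  [6, 38, -36, 50, -32, -10] -> [18, 114, -108, 150, -96, -30] -> [-18, -114, 108, -150, 96, 30] -> [-18, -114, -150] -> [-150, -114, -18] -> [-150, -114, -18]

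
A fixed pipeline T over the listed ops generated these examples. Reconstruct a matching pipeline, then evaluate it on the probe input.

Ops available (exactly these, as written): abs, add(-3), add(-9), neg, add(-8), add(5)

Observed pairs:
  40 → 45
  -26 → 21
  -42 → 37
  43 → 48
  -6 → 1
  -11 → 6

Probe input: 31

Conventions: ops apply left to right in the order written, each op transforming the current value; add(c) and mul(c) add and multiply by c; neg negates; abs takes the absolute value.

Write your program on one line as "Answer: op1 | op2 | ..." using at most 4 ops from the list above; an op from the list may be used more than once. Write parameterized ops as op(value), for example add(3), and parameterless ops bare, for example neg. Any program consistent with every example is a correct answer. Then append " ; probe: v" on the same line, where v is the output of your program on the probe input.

add(5) | neg | abs ; probe: 36

Check, running the answer program on each example:
  40 -> 45 -> -45 -> 45
  -26 -> -21 -> 21 -> 21
  -42 -> -37 -> 37 -> 37
  43 -> 48 -> -48 -> 48
  -6 -> -1 -> 1 -> 1
  -11 -> -6 -> 6 -> 6
  probe: 31 -> 36 -> -36 -> 36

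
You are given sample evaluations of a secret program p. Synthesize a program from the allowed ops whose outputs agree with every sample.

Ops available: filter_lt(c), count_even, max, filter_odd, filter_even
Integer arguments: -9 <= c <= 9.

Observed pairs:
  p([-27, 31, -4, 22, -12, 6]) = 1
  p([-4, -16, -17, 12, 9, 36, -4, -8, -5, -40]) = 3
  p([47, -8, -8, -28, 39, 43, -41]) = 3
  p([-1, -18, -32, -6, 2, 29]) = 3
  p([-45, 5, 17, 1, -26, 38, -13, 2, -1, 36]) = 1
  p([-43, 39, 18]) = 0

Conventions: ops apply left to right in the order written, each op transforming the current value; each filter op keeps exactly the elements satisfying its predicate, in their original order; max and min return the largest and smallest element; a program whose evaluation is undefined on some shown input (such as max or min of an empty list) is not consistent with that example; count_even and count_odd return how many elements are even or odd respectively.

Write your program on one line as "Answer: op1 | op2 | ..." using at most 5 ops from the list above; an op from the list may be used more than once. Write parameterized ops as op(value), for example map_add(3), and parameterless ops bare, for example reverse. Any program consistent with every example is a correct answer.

filter_lt(-3) | filter_lt(-4) | filter_even | count_even

Check, running the answer program on each example:
  [-27, 31, -4, 22, -12, 6] -> [-27, -4, -12] -> [-27, -12] -> [-12] -> 1
  [-4, -16, -17, 12, 9, 36, -4, -8, -5, -40] -> [-4, -16, -17, -4, -8, -5, -40] -> [-16, -17, -8, -5, -40] -> [-16, -8, -40] -> 3
  [47, -8, -8, -28, 39, 43, -41] -> [-8, -8, -28, -41] -> [-8, -8, -28, -41] -> [-8, -8, -28] -> 3
  [-1, -18, -32, -6, 2, 29] -> [-18, -32, -6] -> [-18, -32, -6] -> [-18, -32, -6] -> 3
  [-45, 5, 17, 1, -26, 38, -13, 2, -1, 36] -> [-45, -26, -13] -> [-45, -26, -13] -> [-26] -> 1
  [-43, 39, 18] -> [-43] -> [-43] -> [] -> 0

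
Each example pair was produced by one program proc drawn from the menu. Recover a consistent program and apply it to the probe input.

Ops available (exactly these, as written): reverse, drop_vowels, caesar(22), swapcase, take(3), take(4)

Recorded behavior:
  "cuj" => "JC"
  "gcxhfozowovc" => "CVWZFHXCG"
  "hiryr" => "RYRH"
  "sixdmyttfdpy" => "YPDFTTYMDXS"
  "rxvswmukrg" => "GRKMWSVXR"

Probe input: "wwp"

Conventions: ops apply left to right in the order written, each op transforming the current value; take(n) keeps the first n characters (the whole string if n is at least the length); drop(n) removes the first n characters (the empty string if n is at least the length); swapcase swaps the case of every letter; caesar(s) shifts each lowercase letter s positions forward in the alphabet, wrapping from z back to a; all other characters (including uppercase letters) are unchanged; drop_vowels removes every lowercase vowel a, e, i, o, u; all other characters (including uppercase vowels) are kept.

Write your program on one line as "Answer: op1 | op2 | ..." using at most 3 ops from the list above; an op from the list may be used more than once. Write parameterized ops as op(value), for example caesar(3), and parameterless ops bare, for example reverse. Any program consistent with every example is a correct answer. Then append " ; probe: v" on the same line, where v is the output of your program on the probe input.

reverse | drop_vowels | swapcase ; probe: "PWW"

Check, running the answer program on each example:
  "cuj" -> "juc" -> "jc" -> "JC"
  "gcxhfozowovc" -> "cvowozofhxcg" -> "cvwzfhxcg" -> "CVWZFHXCG"
  "hiryr" -> "ryrih" -> "ryrh" -> "RYRH"
  "sixdmyttfdpy" -> "ypdfttymdxis" -> "ypdfttymdxs" -> "YPDFTTYMDXS"
  "rxvswmukrg" -> "grkumwsvxr" -> "grkmwsvxr" -> "GRKMWSVXR"
  probe: "wwp" -> "pww" -> "pww" -> "PWW"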